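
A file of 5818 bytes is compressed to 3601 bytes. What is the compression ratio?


Ratio = original / compressed = 5818 / 3601 = 1.6157

1.6157


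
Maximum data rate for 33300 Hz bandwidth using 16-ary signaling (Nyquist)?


Rate = 2 * B * log2(M) = 2 * 33300 * 4.0 = 266400.0

266400.0 bps


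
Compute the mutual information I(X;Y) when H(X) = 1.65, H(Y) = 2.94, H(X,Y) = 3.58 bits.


I(X;Y) = H(X) + H(Y) - H(X,Y) = 1.65 + 2.94 - 3.58 = 1.01

1.01 bits


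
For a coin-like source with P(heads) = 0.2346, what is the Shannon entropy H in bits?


H = -p*log2(p) - (1-p)*log2(1-p). -0.2346*log2(0.2346) = 0.490719; -0.7654*log2(0.7654) = 0.295226. H = 0.490719 + 0.295226 = 0.7859

0.7859 bits


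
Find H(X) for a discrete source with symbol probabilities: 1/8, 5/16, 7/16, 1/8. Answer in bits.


H = -sum(p_i * log2(p_i)). Terms: -(1/8)*log2(1/8) = 0.375000; -(5/16)*log2(5/16) = 0.524397; -(7/16)*log2(7/16) = 0.521782; -(1/8)*log2(1/8) = 0.375000. H = 0.375000 + 0.524397 + 0.521782 + 0.375000 = 1.7962

1.7962 bits


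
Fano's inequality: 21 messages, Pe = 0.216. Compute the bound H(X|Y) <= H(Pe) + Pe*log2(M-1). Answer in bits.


H(Pe) = -Pe*log2(Pe) - (1-Pe)*log2(1-Pe) = -0.216*log2(0.216) - 0.784*log2(0.784) = 0.477554 + 0.275242 = 0.7528. Pe*log2(M-1) = 0.216*log2(20) = 0.933536. Bound = H(Pe) + Pe*log2(M-1) = 0.477554 + 0.275242 + 0.933536 = 1.6863

1.6863 bits


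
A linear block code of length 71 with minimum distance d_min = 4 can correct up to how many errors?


Correction capability = floor((d-1)/2) = floor((4-1)/2) = 1

1 errors


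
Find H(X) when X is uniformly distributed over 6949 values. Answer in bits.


H = log2(n) = log2(6949) = 12.7626

12.7626 bits


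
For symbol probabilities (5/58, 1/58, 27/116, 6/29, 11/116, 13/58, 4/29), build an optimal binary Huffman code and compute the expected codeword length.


Huffman construction (repeatedly merge the two least-probable nodes; each merge adds 1 bit to every symbol beneath it): 1/58 + 5/58 = 3/29; 11/116 + 3/29 = 23/116; 4/29 + 23/116 = 39/116; 6/29 + 13/58 = 25/58; 27/116 + 39/116 = 33/58; 25/58 + 33/58 = 1. Resulting codeword lengths (in the order the probabilities were given): (5, 5, 2, 2, 4, 2, 3). L_avg = sum(p_i * l_i) = 5/58*5 + 1/58*5 + 27/116*2 + 6/29*2 + 11/116*4 + 13/58*2 + 4/29*3 = 153/58 = 2.6379

2.6379 bits


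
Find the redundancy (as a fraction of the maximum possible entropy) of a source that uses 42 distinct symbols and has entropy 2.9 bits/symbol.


H_max = log2(K) = log2(42) = 5.3923 bits/symbol. Redundancy = 1 - H/H_max = 1 - 2.9/5.3923 = 1 - 0.5378 = 0.4622

0.4622


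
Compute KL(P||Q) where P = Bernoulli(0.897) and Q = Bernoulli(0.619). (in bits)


KL = p*log2(p/q) + (1-p)*log2((1-p)/(1-q)) = 0.897*log2(0.897/0.619) + 0.103*log2(0.103/0.381) = 0.2857

0.2857 bits


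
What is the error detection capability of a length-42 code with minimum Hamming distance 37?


Detection capability = d_min - 1 = 37 - 1 = 36

36 errors


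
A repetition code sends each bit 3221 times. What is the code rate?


Rate = k/n = 1/3221

1/3221


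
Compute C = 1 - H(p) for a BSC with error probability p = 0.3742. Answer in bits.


H(p) = -p*log2(p) - (1-p)*log2(1-p) = -0.3742*log2(0.3742) - 0.6258*log2(0.6258) = 0.530660 + 0.423183 = 0.9538. C = 1 - H(p) = 1 - 0.9538 = 0.0462

0.0462 bits


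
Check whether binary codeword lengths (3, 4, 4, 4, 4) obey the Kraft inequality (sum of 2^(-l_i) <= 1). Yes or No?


Kraft sum = sum(2^(-l_i)) = 0.375, need <= 1. Result: satisfied (a binary prefix-free code with these lengths exists)

Yes


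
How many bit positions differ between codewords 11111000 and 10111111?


Count differing positions: . ^ . . . ^ ^ ^ = 4 differences

4


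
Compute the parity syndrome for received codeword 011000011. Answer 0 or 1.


Syndrome = XOR of all bits = 0 XOR 1 XOR 1 XOR 0 XOR 0 XOR 0 XOR 0 XOR 1 XOR 1 = 0

0


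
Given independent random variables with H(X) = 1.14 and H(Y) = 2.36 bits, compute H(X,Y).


For independent variables, H(X,Y) = H(X) + H(Y) = 1.14 + 2.36 = 3.5

3.5 bits


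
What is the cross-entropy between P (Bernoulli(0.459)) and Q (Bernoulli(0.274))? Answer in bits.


H(P,Q) = -p*log2(q) - (1-p)*log2(1-q). -0.459*log2(0.274) = 0.857298; -0.541*log2(0.726) = 0.249920. H(P,Q) = 0.857298 + 0.249920 = 1.1072

1.1072 bits


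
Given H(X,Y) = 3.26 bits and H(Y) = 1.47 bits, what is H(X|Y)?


H(X|Y) = H(X,Y) - H(Y) = 3.26 - 1.47 = 1.79

1.79 bits


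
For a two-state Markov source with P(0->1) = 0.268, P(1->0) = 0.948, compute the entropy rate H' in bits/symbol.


Stationary distribution: pi_0 = p10/(p01+p10) = 0.7796, pi_1 = 0.2204. Entropy rate H' = pi_0*H(p01) + pi_1*H(p10) = 0.7796*0.8386 + 0.2204*0.2948 = 0.7187

0.7187 bits/symbol


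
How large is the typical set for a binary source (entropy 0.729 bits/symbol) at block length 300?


log2|A_typical| = nH = 300 * 0.729 = 218.7, so |A_typical| ~ 2^218.7 = 6.843e+65

6.843e+65


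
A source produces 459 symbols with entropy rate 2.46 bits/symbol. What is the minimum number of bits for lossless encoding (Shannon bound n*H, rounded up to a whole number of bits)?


Minimum bits >= n * H = 459 * 2.46 = 1129.14, rounded up to a whole number of bits = 1130

1130 bits


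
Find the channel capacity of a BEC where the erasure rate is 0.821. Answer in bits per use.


C = 1 - epsilon = 1 - 0.821 = 0.179

0.179 bits


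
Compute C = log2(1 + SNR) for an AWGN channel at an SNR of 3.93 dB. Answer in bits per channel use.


SNR_linear = 10^(3.93/10) = 2.4717; C = log2(1 + SNR_linear) = log2(1 + 2.4717) = 1.7957

1.7957 bits/channel use


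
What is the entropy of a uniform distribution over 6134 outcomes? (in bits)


H = log2(n) = log2(6134) = 12.5826

12.5826 bits


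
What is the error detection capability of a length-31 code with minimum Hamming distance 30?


Detection capability = d_min - 1 = 30 - 1 = 29

29 errors


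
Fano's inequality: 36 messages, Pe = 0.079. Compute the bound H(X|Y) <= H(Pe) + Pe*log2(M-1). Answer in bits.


H(Pe) = -Pe*log2(Pe) - (1-Pe)*log2(1-Pe) = -0.079*log2(0.079) - 0.921*log2(0.921) = 0.289298 + 0.109348 = 0.3986. Pe*log2(M-1) = 0.079*log2(35) = 0.405213. Bound = H(Pe) + Pe*log2(M-1) = 0.289298 + 0.109348 + 0.405213 = 0.8039

0.8039 bits


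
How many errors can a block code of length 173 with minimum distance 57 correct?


Correction capability = floor((d-1)/2) = floor((57-1)/2) = 28

28 errors


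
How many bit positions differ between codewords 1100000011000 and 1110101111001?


Count differing positions: . . ^ . ^ . ^ ^ . . . . ^ = 5 differences

5


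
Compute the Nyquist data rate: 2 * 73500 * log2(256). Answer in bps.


Rate = 2 * B * log2(M) = 2 * 73500 * 8.0 = 1176000.0

1176000.0 bps


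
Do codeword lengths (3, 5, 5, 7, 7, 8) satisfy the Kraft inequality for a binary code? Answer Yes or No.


Kraft sum = sum(2^(-l_i)) = 0.207, need <= 1. Result: satisfied (a binary prefix-free code with these lengths exists)

Yes


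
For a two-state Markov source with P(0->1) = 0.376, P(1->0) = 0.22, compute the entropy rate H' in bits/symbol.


Stationary distribution: pi_0 = p10/(p01+p10) = 0.3691, pi_1 = 0.6309. Entropy rate H' = pi_0*H(p01) + pi_1*H(p10) = 0.3691*0.9552 + 0.6309*0.7602 = 0.8321

0.8321 bits/symbol


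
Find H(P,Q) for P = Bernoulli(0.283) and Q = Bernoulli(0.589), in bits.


H(P,Q) = -p*log2(q) - (1-p)*log2(1-q). -0.283*log2(0.589) = 0.216116; -0.717*log2(0.411) = 0.919760. H(P,Q) = 0.216116 + 0.919760 = 1.1359

1.1359 bits


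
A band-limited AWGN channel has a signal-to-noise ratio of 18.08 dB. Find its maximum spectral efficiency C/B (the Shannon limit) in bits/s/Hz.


SNR_linear = 10^(18.08/10) = 64.2688; C/B = log2(1 + SNR_linear) = log2(1 + 64.2688) = 6.0283

6.0283 bits/s/Hz


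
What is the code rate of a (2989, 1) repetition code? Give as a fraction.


Rate = k/n = 1/2989

1/2989


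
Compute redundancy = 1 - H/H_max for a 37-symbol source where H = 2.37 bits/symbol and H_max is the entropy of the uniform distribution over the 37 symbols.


H_max = log2(K) = log2(37) = 5.2095 bits/symbol. Redundancy = 1 - H/H_max = 1 - 2.37/5.2095 = 1 - 0.4549 = 0.5451

0.5451


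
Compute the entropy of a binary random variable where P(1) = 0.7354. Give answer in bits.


H = -p*log2(p) - (1-p)*log2(1-p). -0.7354*log2(0.7354) = 0.326076; -0.2646*log2(0.2646) = 0.507533. H = 0.326076 + 0.507533 = 0.8336

0.8336 bits


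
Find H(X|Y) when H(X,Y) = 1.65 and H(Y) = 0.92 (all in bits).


H(X|Y) = H(X,Y) - H(Y) = 1.65 - 0.92 = 0.73

0.73 bits


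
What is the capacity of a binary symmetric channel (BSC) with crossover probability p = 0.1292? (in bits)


H(p) = -p*log2(p) - (1-p)*log2(1-p) = -0.1292*log2(0.1292) - 0.8708*log2(0.8708) = 0.381440 + 0.173800 = 0.5552. C = 1 - H(p) = 1 - 0.5552 = 0.4448

0.4448 bits


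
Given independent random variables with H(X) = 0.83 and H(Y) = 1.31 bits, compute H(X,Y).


For independent variables, H(X,Y) = H(X) + H(Y) = 0.83 + 1.31 = 2.14

2.14 bits


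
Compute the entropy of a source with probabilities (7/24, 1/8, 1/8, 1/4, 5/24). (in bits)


H = -sum(p_i * log2(p_i)). Terms: -(7/24)*log2(7/24) = 0.518469; -(1/8)*log2(1/8) = 0.375000; -(1/8)*log2(1/8) = 0.375000; -(1/4)*log2(1/4) = 0.500000; -(5/24)*log2(5/24) = 0.471466. H = 0.518469 + 0.375000 + 0.375000 + 0.500000 + 0.471466 = 2.2399

2.2399 bits


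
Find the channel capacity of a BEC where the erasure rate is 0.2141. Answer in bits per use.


C = 1 - epsilon = 1 - 0.2141 = 0.7859

0.7859 bits


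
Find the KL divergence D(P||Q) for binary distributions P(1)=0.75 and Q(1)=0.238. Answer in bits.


KL = p*log2(p/q) + (1-p)*log2((1-p)/(1-q)) = 0.75*log2(0.75/0.238) + 0.25*log2(0.25/0.762) = 0.84

0.84 bits


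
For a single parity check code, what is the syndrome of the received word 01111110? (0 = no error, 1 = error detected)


Syndrome = XOR of all bits = 0 XOR 1 XOR 1 XOR 1 XOR 1 XOR 1 XOR 1 XOR 0 = 0

0


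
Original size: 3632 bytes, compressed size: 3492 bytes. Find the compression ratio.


Ratio = original / compressed = 3632 / 3492 = 1.0401

1.0401


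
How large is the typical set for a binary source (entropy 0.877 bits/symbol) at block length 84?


log2|A_typical| = nH = 84 * 0.877 = 73.668, so |A_typical| ~ 2^73.668 = 1.501e+22

1.501e+22


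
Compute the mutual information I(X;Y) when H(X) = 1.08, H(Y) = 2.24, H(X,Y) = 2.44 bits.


I(X;Y) = H(X) + H(Y) - H(X,Y) = 1.08 + 2.24 - 2.44 = 0.88

0.88 bits


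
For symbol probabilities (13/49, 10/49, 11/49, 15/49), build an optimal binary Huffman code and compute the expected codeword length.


Huffman construction (repeatedly merge the two least-probable nodes; each merge adds 1 bit to every symbol beneath it): 10/49 + 11/49 = 3/7; 13/49 + 15/49 = 4/7; 3/7 + 4/7 = 1. Resulting codeword lengths (in the order the probabilities were given): (2, 2, 2, 2). L_avg = sum(p_i * l_i) = 13/49*2 + 10/49*2 + 11/49*2 + 15/49*2 = 2

2.0 bits


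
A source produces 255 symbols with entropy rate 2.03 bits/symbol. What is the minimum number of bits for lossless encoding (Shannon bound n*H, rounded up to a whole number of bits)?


Minimum bits >= n * H = 255 * 2.03 = 517.65, rounded up to a whole number of bits = 518

518 bits


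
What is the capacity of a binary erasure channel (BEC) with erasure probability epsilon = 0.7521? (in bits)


C = 1 - epsilon = 1 - 0.7521 = 0.2479

0.2479 bits


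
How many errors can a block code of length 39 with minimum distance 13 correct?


Correction capability = floor((d-1)/2) = floor((13-1)/2) = 6

6 errors


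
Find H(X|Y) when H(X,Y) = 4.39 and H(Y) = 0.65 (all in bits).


H(X|Y) = H(X,Y) - H(Y) = 4.39 - 0.65 = 3.74

3.74 bits


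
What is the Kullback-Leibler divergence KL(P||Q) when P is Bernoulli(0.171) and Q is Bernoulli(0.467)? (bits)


KL = p*log2(p/q) + (1-p)*log2((1-p)/(1-q)) = 0.171*log2(0.171/0.467) + 0.829*log2(0.829/0.533) = 0.2804

0.2804 bits


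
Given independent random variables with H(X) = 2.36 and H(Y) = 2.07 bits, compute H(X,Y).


For independent variables, H(X,Y) = H(X) + H(Y) = 2.36 + 2.07 = 4.43

4.43 bits


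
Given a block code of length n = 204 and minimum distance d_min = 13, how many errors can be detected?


Detection capability = d_min - 1 = 13 - 1 = 12

12 errors


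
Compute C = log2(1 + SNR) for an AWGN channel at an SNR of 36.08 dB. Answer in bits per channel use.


SNR_linear = 10^(36.08/10) = 4055.0854; C = log2(1 + SNR_linear) = log2(1 + 4055.0854) = 11.9859

11.9859 bits/channel use


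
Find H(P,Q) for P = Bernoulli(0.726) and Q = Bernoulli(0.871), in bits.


H(P,Q) = -p*log2(q) - (1-p)*log2(1-q). -0.726*log2(0.871) = 0.144659; -0.274*log2(0.129) = 0.809549. H(P,Q) = 0.144659 + 0.809549 = 0.9542

0.9542 bits


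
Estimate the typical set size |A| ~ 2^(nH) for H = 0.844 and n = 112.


log2|A_typical| = nH = 112 * 0.844 = 94.528, so |A_typical| ~ 2^94.528 = 2.856e+28

2.856e+28


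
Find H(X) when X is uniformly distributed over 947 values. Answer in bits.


H = log2(n) = log2(947) = 9.8872

9.8872 bits


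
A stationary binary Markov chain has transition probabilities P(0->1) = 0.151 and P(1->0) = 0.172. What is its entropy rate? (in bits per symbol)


Stationary distribution: pi_0 = p10/(p01+p10) = 0.5325, pi_1 = 0.4675. Entropy rate H' = pi_0*H(p01) + pi_1*H(p10) = 0.5325*0.6123 + 0.4675*0.6623 = 0.6357

0.6357 bits/symbol


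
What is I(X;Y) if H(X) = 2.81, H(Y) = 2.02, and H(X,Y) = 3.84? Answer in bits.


I(X;Y) = H(X) + H(Y) - H(X,Y) = 2.81 + 2.02 - 3.84 = 0.99

0.99 bits


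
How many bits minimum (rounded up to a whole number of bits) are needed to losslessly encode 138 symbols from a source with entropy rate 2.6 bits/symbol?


Minimum bits >= n * H = 138 * 2.6 = 358.8, rounded up to a whole number of bits = 359

359 bits


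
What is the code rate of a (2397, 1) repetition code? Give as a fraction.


Rate = k/n = 1/2397

1/2397


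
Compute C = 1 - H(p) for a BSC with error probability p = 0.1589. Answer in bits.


H(p) = -p*log2(p) - (1-p)*log2(1-p) = -0.1589*log2(0.1589) - 0.8411*log2(0.8411) = 0.421690 + 0.209981 = 0.6317. C = 1 - H(p) = 1 - 0.6317 = 0.3683

0.3683 bits


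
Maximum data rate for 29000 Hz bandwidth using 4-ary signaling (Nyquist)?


Rate = 2 * B * log2(M) = 2 * 29000 * 2.0 = 116000.0

116000.0 bps


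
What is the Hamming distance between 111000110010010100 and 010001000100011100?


Count differing positions: ^ . ^ . . ^ ^ ^ . ^ ^ . . . ^ . . . = 8 differences

8


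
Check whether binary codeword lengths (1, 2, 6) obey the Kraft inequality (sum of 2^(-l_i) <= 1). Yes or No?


Kraft sum = sum(2^(-l_i)) = 0.7656, need <= 1. Result: satisfied (a binary prefix-free code with these lengths exists)

Yes


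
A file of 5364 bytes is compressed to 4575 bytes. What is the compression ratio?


Ratio = original / compressed = 5364 / 4575 = 1.1725

1.1725


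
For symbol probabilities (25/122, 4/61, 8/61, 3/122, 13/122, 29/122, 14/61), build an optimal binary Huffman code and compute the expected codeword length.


Huffman construction (repeatedly merge the two least-probable nodes; each merge adds 1 bit to every symbol beneath it): 3/122 + 4/61 = 11/122; 11/122 + 13/122 = 12/61; 8/61 + 12/61 = 20/61; 25/122 + 14/61 = 53/122; 29/122 + 20/61 = 69/122; 53/122 + 69/122 = 1. Resulting codeword lengths (in the order the probabilities were given): (2, 5, 3, 5, 4, 2, 2). L_avg = sum(p_i * l_i) = 25/122*2 + 4/61*5 + 8/61*3 + 3/122*5 + 13/122*4 + 29/122*2 + 14/61*2 = 319/122 = 2.6148

2.6148 bits


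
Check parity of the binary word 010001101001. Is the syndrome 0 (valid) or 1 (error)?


Syndrome = XOR of all bits = 0 XOR 1 XOR 0 XOR 0 XOR 0 XOR 1 XOR 1 XOR 0 XOR 1 XOR 0 XOR 0 XOR 1 = 1

1


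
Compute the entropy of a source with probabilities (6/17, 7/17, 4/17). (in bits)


H = -sum(p_i * log2(p_i)). Terms: -(6/17)*log2(6/17) = 0.530294; -(7/17)*log2(7/17) = 0.527103; -(4/17)*log2(4/17) = 0.491168. H = 0.530294 + 0.527103 + 0.491168 = 1.5486

1.5486 bits


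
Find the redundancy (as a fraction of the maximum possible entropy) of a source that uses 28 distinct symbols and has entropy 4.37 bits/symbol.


H_max = log2(K) = log2(28) = 4.8074 bits/symbol. Redundancy = 1 - H/H_max = 1 - 4.37/4.8074 = 1 - 0.909 = 0.091

0.091


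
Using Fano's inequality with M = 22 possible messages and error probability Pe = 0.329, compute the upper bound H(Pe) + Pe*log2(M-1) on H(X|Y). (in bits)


H(Pe) = -Pe*log2(Pe) - (1-Pe)*log2(1-Pe) = -0.329*log2(0.329) - 0.671*log2(0.671) = 0.527664 + 0.386238 = 0.9139. Pe*log2(M-1) = 0.329*log2(21) = 1.445072. Bound = H(Pe) + Pe*log2(M-1) = 0.527664 + 0.386238 + 1.445072 = 2.359

2.359 bits


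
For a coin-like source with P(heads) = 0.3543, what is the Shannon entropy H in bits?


H = -p*log2(p) - (1-p)*log2(1-p). -0.3543*log2(0.3543) = 0.530372; -0.6457*log2(0.6457) = 0.407478. H = 0.530372 + 0.407478 = 0.9378

0.9378 bits


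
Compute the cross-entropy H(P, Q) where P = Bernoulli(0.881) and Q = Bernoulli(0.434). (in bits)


H(P,Q) = -p*log2(q) - (1-p)*log2(1-q). -0.881*log2(0.434) = 1.060929; -0.119*log2(0.566) = 0.097714. H(P,Q) = 1.060929 + 0.097714 = 1.1586

1.1586 bits


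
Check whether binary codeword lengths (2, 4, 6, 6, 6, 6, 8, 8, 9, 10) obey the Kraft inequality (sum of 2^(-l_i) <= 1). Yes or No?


Kraft sum = sum(2^(-l_i)) = 0.3857, need <= 1. Result: satisfied (a binary prefix-free code with these lengths exists)

Yes


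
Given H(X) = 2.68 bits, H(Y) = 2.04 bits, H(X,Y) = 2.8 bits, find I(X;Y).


I(X;Y) = H(X) + H(Y) - H(X,Y) = 2.68 + 2.04 - 2.8 = 1.92

1.92 bits


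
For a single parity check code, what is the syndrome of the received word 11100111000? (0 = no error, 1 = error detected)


Syndrome = XOR of all bits = 1 XOR 1 XOR 1 XOR 0 XOR 0 XOR 1 XOR 1 XOR 1 XOR 0 XOR 0 XOR 0 = 0

0


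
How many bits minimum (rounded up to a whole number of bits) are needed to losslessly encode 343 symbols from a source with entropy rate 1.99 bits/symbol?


Minimum bits >= n * H = 343 * 1.99 = 682.57, rounded up to a whole number of bits = 683

683 bits


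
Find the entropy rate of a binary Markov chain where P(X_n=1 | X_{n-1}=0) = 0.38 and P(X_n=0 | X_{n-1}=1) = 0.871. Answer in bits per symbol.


Stationary distribution: pi_0 = p10/(p01+p10) = 0.6962, pi_1 = 0.3038. Entropy rate H' = pi_0*H(p01) + pi_1*H(p10) = 0.6962*0.958 + 0.3038*0.5547 = 0.8355

0.8355 bits/symbol


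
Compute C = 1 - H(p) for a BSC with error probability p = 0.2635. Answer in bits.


H(p) = -p*log2(p) - (1-p)*log2(1-p) = -0.2635*log2(0.2635) - 0.7365*log2(0.7365) = 0.507007 + 0.324975 = 0.832. C = 1 - H(p) = 1 - 0.832 = 0.168

0.168 bits


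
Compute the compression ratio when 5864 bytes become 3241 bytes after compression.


Ratio = original / compressed = 5864 / 3241 = 1.8093

1.8093


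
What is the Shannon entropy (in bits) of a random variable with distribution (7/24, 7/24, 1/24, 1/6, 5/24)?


H = -sum(p_i * log2(p_i)). Terms: -(7/24)*log2(7/24) = 0.518469; -(7/24)*log2(7/24) = 0.518469; -(1/24)*log2(1/24) = 0.191040; -(1/6)*log2(1/6) = 0.430827; -(5/24)*log2(5/24) = 0.471466. H = 0.518469 + 0.518469 + 0.191040 + 0.430827 + 0.471466 = 2.1303

2.1303 bits


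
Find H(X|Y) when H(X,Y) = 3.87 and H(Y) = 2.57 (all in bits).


H(X|Y) = H(X,Y) - H(Y) = 3.87 - 2.57 = 1.3

1.3 bits


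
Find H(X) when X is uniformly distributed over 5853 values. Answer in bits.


H = log2(n) = log2(5853) = 12.515

12.515 bits


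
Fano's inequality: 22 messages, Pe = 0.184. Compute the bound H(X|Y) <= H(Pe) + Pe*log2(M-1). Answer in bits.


H(Pe) = -Pe*log2(Pe) - (1-Pe)*log2(1-Pe) = -0.184*log2(0.184) - 0.816*log2(0.816) = 0.449369 + 0.239381 = 0.6887. Pe*log2(M-1) = 0.184*log2(21) = 0.808186. Bound = H(Pe) + Pe*log2(M-1) = 0.449369 + 0.239381 + 0.808186 = 1.4969

1.4969 bits


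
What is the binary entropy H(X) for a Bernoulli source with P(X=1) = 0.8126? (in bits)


H = -p*log2(p) - (1-p)*log2(1-p). -0.8126*log2(0.8126) = 0.243278; -0.1874*log2(0.1874) = 0.452722. H = 0.243278 + 0.452722 = 0.696

0.696 bits


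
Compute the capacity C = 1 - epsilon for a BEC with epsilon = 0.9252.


C = 1 - epsilon = 1 - 0.9252 = 0.0748

0.0748 bits


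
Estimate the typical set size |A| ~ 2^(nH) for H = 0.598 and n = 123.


log2|A_typical| = nH = 123 * 0.598 = 73.554, so |A_typical| ~ 2^73.554 = 1.387e+22

1.387e+22


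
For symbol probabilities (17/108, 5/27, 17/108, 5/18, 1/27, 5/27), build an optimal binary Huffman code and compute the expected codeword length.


Huffman construction (repeatedly merge the two least-probable nodes; each merge adds 1 bit to every symbol beneath it): 1/27 + 17/108 = 7/36; 17/108 + 5/27 = 37/108; 5/27 + 7/36 = 41/108; 5/18 + 37/108 = 67/108; 41/108 + 67/108 = 1. Resulting codeword lengths (in the order the probabilities were given): (3, 3, 3, 2, 3, 2). L_avg = sum(p_i * l_i) = 17/108*3 + 5/27*3 + 17/108*3 + 5/18*2 + 1/27*3 + 5/27*2 = 137/54 = 2.537

2.537 bits


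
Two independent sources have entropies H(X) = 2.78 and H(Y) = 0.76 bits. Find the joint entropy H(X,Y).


For independent variables, H(X,Y) = H(X) + H(Y) = 2.78 + 0.76 = 3.54

3.54 bits


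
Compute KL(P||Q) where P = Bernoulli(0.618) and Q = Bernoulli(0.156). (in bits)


KL = p*log2(p/q) + (1-p)*log2((1-p)/(1-q)) = 0.618*log2(0.618/0.156) + 0.382*log2(0.382/0.844) = 0.7905

0.7905 bits


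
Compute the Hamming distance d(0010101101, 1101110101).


Count differing positions: ^ ^ ^ ^ . ^ ^ . . . = 6 differences

6


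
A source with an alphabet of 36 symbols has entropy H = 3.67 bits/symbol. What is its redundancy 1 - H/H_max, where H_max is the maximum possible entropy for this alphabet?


H_max = log2(K) = log2(36) = 5.1699 bits/symbol. Redundancy = 1 - H/H_max = 1 - 3.67/5.1699 = 1 - 0.7099 = 0.2901

0.2901


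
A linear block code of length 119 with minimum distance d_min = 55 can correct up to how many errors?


Correction capability = floor((d-1)/2) = floor((55-1)/2) = 27

27 errors


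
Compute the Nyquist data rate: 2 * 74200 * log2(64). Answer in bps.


Rate = 2 * B * log2(M) = 2 * 74200 * 6.0 = 890400.0

890400.0 bps


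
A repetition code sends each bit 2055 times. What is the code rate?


Rate = k/n = 1/2055

1/2055


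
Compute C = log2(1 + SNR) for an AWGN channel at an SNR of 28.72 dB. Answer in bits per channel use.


SNR_linear = 10^(28.72/10) = 744.732; C = log2(1 + SNR_linear) = log2(1 + 744.732) = 9.5425

9.5425 bits/channel use


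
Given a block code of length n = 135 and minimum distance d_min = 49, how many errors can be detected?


Detection capability = d_min - 1 = 49 - 1 = 48

48 errors


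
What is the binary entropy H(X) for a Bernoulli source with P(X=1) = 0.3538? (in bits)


H = -p*log2(p) - (1-p)*log2(1-p). -0.3538*log2(0.3538) = 0.530344; -0.6462*log2(0.6462) = 0.407072. H = 0.530344 + 0.407072 = 0.9374

0.9374 bits


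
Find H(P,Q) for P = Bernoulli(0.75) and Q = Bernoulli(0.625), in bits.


H(P,Q) = -p*log2(q) - (1-p)*log2(1-q). -0.75*log2(0.625) = 0.508554; -0.25*log2(0.375) = 0.353759. H(P,Q) = 0.508554 + 0.353759 = 0.8623

0.8623 bits


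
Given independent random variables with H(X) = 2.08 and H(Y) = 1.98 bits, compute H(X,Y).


For independent variables, H(X,Y) = H(X) + H(Y) = 2.08 + 1.98 = 4.06

4.06 bits


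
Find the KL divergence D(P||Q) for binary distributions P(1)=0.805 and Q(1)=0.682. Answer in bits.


KL = p*log2(p/q) + (1-p)*log2((1-p)/(1-q)) = 0.805*log2(0.805/0.682) + 0.195*log2(0.195/0.318) = 0.055

0.055 bits


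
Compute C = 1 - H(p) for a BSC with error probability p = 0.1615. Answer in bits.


H(p) = -p*log2(p) - (1-p)*log2(1-p) = -0.1615*log2(0.1615) - 0.8385*log2(0.8385) = 0.424809 + 0.213077 = 0.6379. C = 1 - H(p) = 1 - 0.6379 = 0.3621

0.3621 bits


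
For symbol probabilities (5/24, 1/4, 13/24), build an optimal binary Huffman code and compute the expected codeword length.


Huffman construction (repeatedly merge the two least-probable nodes; each merge adds 1 bit to every symbol beneath it): 5/24 + 1/4 = 11/24; 11/24 + 13/24 = 1. Resulting codeword lengths (in the order the probabilities were given): (2, 2, 1). L_avg = sum(p_i * l_i) = 5/24*2 + 1/4*2 + 13/24*1 = 35/24 = 1.4583

1.4583 bits


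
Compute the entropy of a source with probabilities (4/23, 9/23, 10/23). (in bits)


H = -sum(p_i * log2(p_i)). Terms: -(4/23)*log2(4/23) = 0.438880; -(9/23)*log2(9/23) = 0.529684; -(10/23)*log2(10/23) = 0.522450. H = 0.438880 + 0.529684 + 0.522450 = 1.491

1.491 bits


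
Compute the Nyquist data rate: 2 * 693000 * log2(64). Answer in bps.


Rate = 2 * B * log2(M) = 2 * 693000 * 6.0 = 8316000.0

8316000.0 bps


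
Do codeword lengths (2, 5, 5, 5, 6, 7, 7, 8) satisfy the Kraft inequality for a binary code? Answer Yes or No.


Kraft sum = sum(2^(-l_i)) = 0.3789, need <= 1. Result: satisfied (a binary prefix-free code with these lengths exists)

Yes


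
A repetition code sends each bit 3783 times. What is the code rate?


Rate = k/n = 1/3783

1/3783


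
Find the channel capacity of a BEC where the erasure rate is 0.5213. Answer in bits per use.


C = 1 - epsilon = 1 - 0.5213 = 0.4787

0.4787 bits


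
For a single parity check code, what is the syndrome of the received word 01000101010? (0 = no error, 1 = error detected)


Syndrome = XOR of all bits = 0 XOR 1 XOR 0 XOR 0 XOR 0 XOR 1 XOR 0 XOR 1 XOR 0 XOR 1 XOR 0 = 0

0


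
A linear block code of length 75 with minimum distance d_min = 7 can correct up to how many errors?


Correction capability = floor((d-1)/2) = floor((7-1)/2) = 3

3 errors


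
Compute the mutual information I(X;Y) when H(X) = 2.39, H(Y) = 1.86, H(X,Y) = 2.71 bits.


I(X;Y) = H(X) + H(Y) - H(X,Y) = 2.39 + 1.86 - 2.71 = 1.54

1.54 bits


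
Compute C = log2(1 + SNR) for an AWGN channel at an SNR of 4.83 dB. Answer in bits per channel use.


SNR_linear = 10^(4.83/10) = 3.0409; C = log2(1 + SNR_linear) = log2(1 + 3.0409) = 2.0147

2.0147 bits/channel use


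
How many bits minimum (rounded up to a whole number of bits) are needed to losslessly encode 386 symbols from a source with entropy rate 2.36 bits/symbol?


Minimum bits >= n * H = 386 * 2.36 = 910.96, rounded up to a whole number of bits = 911

911 bits


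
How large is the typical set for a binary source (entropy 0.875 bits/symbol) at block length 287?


log2|A_typical| = nH = 287 * 0.875 = 251.125, so |A_typical| ~ 2^251.125 = 3.946e+75

3.946e+75


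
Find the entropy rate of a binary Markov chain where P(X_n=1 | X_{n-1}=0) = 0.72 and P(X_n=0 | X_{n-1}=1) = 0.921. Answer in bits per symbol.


Stationary distribution: pi_0 = p10/(p01+p10) = 0.5612, pi_1 = 0.4388. Entropy rate H' = pi_0*H(p01) + pi_1*H(p10) = 0.5612*0.8555 + 0.4388*0.3986 = 0.655

0.655 bits/symbol


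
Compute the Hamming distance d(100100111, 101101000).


Count differing positions: . . ^ . . ^ ^ ^ ^ = 5 differences

5


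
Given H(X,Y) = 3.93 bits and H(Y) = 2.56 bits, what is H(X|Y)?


H(X|Y) = H(X,Y) - H(Y) = 3.93 - 2.56 = 1.37

1.37 bits


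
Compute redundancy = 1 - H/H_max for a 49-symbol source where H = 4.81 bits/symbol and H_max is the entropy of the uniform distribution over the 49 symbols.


H_max = log2(K) = log2(49) = 5.6147 bits/symbol. Redundancy = 1 - H/H_max = 1 - 4.81/5.6147 = 1 - 0.8567 = 0.1433

0.1433


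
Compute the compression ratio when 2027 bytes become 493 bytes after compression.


Ratio = original / compressed = 2027 / 493 = 4.1116

4.1116


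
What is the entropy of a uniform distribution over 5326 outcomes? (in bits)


H = log2(n) = log2(5326) = 12.3788

12.3788 bits


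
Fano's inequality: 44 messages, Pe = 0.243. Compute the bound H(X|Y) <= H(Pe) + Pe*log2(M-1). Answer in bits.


H(Pe) = -Pe*log2(Pe) - (1-Pe)*log2(1-Pe) = -0.243*log2(0.243) - 0.757*log2(0.757) = 0.495956 + 0.304038 = 0.8. Pe*log2(M-1) = 0.243*log2(43) = 1.318582. Bound = H(Pe) + Pe*log2(M-1) = 0.495956 + 0.304038 + 1.318582 = 2.1186

2.1186 bits


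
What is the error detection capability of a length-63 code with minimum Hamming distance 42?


Detection capability = d_min - 1 = 42 - 1 = 41

41 errors


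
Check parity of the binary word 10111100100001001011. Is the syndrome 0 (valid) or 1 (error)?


Syndrome = XOR of all bits = 1 XOR 0 XOR 1 XOR 1 XOR 1 XOR 1 XOR 0 XOR 0 XOR 1 XOR 0 XOR 0 XOR 0 XOR 0 XOR 1 XOR 0 XOR 0 XOR 1 XOR 0 XOR 1 XOR 1 = 0

0


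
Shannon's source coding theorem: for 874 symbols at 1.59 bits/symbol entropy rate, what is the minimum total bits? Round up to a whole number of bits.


Minimum bits >= n * H = 874 * 1.59 = 1389.66, rounded up to a whole number of bits = 1390

1390 bits


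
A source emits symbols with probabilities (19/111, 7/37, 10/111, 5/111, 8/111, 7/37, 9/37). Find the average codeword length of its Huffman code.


Huffman construction (repeatedly merge the two least-probable nodes; each merge adds 1 bit to every symbol beneath it): 5/111 + 8/111 = 13/111; 10/111 + 13/111 = 23/111; 19/111 + 7/37 = 40/111; 7/37 + 23/111 = 44/111; 9/37 + 40/111 = 67/111; 44/111 + 67/111 = 1. Resulting codeword lengths (in the order the probabilities were given): (3, 3, 3, 4, 4, 2, 2). L_avg = sum(p_i * l_i) = 19/111*3 + 7/37*3 + 10/111*3 + 5/111*4 + 8/111*4 + 7/37*2 + 9/37*2 = 298/111 = 2.6847

2.6847 bits


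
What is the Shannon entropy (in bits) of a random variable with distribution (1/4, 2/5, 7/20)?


H = -sum(p_i * log2(p_i)). Terms: -(1/4)*log2(1/4) = 0.500000; -(2/5)*log2(2/5) = 0.528771; -(7/20)*log2(7/20) = 0.530101. H = 0.500000 + 0.528771 + 0.530101 = 1.5589

1.5589 bits


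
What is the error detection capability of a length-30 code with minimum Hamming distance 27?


Detection capability = d_min - 1 = 27 - 1 = 26

26 errors


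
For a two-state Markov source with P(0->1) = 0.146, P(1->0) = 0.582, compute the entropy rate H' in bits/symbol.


Stationary distribution: pi_0 = p10/(p01+p10) = 0.7995, pi_1 = 0.2005. Entropy rate H' = pi_0*H(p01) + pi_1*H(p10) = 0.7995*0.5997 + 0.2005*0.9805 = 0.6761

0.6761 bits/symbol


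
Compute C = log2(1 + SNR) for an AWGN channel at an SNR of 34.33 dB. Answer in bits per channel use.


SNR_linear = 10^(34.33/10) = 2710.1916; C = log2(1 + SNR_linear) = log2(1 + 2710.1916) = 11.4047

11.4047 bits/channel use


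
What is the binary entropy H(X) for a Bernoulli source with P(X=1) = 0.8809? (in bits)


H = -p*log2(p) - (1-p)*log2(1-p). -0.8809*log2(0.8809) = 0.161161; -0.1191*log2(0.1191) = 0.365608. H = 0.161161 + 0.365608 = 0.5268

0.5268 bits


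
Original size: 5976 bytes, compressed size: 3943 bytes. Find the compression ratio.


Ratio = original / compressed = 5976 / 3943 = 1.5156

1.5156


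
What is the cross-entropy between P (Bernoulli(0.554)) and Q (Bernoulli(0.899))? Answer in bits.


H(P,Q) = -p*log2(q) - (1-p)*log2(1-q). -0.554*log2(0.899) = 0.085098; -0.446*log2(0.101) = 1.475177. H(P,Q) = 0.085098 + 1.475177 = 1.5603

1.5603 bits


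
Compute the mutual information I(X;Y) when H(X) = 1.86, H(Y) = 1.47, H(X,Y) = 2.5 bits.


I(X;Y) = H(X) + H(Y) - H(X,Y) = 1.86 + 1.47 - 2.5 = 0.83

0.83 bits


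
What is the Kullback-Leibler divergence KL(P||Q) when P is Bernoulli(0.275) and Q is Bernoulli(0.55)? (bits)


KL = p*log2(p/q) + (1-p)*log2((1-p)/(1-q)) = 0.275*log2(0.275/0.55) + 0.725*log2(0.725/0.45) = 0.2238

0.2238 bits


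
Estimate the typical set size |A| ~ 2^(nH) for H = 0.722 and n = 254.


log2|A_typical| = nH = 254 * 0.722 = 183.388, so |A_typical| ~ 2^183.388 = 1.604e+55

1.604e+55


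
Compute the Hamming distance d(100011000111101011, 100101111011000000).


Count differing positions: . . . ^ ^ . ^ ^ ^ ^ . . ^ . ^ . ^ ^ = 10 differences

10


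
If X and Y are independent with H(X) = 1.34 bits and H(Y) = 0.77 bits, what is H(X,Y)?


For independent variables, H(X,Y) = H(X) + H(Y) = 1.34 + 0.77 = 2.11

2.11 bits


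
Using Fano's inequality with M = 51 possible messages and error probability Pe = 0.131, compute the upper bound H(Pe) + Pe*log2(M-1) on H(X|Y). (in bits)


H(Pe) = -Pe*log2(Pe) - (1-Pe)*log2(1-Pe) = -0.131*log2(0.131) - 0.869*log2(0.869) = 0.384139 + 0.176035 = 0.5602. Pe*log2(M-1) = 0.131*log2(50) = 0.739345. Bound = H(Pe) + Pe*log2(M-1) = 0.384139 + 0.176035 + 0.739345 = 1.2995

1.2995 bits


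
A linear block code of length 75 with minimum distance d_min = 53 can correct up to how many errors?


Correction capability = floor((d-1)/2) = floor((53-1)/2) = 26

26 errors


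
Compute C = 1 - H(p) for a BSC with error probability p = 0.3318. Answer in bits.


H(p) = -p*log2(p) - (1-p)*log2(1-p) = -0.3318*log2(0.3318) - 0.6682*log2(0.6682) = 0.528098 + 0.388657 = 0.9168. C = 1 - H(p) = 1 - 0.9168 = 0.0832

0.0832 bits


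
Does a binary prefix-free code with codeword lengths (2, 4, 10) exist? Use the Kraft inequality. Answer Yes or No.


Kraft sum = sum(2^(-l_i)) = 0.3135, need <= 1. Result: satisfied (a binary prefix-free code with these lengths exists)

Yes


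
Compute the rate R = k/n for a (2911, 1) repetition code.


Rate = k/n = 1/2911

1/2911


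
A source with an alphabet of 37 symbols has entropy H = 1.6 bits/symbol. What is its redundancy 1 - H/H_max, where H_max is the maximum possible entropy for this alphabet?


H_max = log2(K) = log2(37) = 5.2095 bits/symbol. Redundancy = 1 - H/H_max = 1 - 1.6/5.2095 = 1 - 0.3071 = 0.6929

0.6929


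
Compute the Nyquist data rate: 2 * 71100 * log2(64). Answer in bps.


Rate = 2 * B * log2(M) = 2 * 71100 * 6.0 = 853200.0

853200.0 bps


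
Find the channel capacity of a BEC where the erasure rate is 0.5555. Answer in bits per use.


C = 1 - epsilon = 1 - 0.5555 = 0.4445

0.4445 bits


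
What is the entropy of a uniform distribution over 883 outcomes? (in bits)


H = log2(n) = log2(883) = 9.7863

9.7863 bits


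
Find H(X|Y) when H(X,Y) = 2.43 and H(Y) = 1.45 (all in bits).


H(X|Y) = H(X,Y) - H(Y) = 2.43 - 1.45 = 0.98

0.98 bits


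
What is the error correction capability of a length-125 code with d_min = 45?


Correction capability = floor((d-1)/2) = floor((45-1)/2) = 22

22 errors


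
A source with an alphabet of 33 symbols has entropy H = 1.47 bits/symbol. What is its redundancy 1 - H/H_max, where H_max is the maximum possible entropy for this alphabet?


H_max = log2(K) = log2(33) = 5.0444 bits/symbol. Redundancy = 1 - H/H_max = 1 - 1.47/5.0444 = 1 - 0.2914 = 0.7086

0.7086


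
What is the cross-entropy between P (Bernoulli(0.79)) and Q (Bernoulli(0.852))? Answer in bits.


H(P,Q) = -p*log2(q) - (1-p)*log2(1-q). -0.79*log2(0.852) = 0.182549; -0.21*log2(0.148) = 0.578829. H(P,Q) = 0.182549 + 0.578829 = 0.7614

0.7614 bits


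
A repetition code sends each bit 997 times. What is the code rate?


Rate = k/n = 1/997

1/997


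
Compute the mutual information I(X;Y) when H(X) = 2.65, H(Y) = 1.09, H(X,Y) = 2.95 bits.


I(X;Y) = H(X) + H(Y) - H(X,Y) = 2.65 + 1.09 - 2.95 = 0.79

0.79 bits


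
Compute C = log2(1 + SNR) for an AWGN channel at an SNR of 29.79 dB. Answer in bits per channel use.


SNR_linear = 10^(29.79/10) = 952.7962; C = log2(1 + SNR_linear) = log2(1 + 952.7962) = 9.8975

9.8975 bits/channel use


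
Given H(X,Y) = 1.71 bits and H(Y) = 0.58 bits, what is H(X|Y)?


H(X|Y) = H(X,Y) - H(Y) = 1.71 - 0.58 = 1.13

1.13 bits


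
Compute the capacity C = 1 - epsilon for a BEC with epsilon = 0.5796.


C = 1 - epsilon = 1 - 0.5796 = 0.4204

0.4204 bits


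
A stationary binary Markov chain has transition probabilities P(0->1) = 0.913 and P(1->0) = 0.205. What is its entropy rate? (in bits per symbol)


Stationary distribution: pi_0 = p10/(p01+p10) = 0.1834, pi_1 = 0.8166. Entropy rate H' = pi_0*H(p01) + pi_1*H(p10) = 0.1834*0.4264 + 0.8166*0.7318 = 0.6758

0.6758 bits/symbol


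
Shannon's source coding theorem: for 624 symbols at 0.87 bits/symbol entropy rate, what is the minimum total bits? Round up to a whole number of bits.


Minimum bits >= n * H = 624 * 0.87 = 542.88, rounded up to a whole number of bits = 543

543 bits


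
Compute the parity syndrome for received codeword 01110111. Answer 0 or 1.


Syndrome = XOR of all bits = 0 XOR 1 XOR 1 XOR 1 XOR 0 XOR 1 XOR 1 XOR 1 = 0

0


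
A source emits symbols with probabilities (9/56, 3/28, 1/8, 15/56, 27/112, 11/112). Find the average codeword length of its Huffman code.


Huffman construction (repeatedly merge the two least-probable nodes; each merge adds 1 bit to every symbol beneath it): 11/112 + 3/28 = 23/112; 1/8 + 9/56 = 2/7; 23/112 + 27/112 = 25/56; 15/56 + 2/7 = 31/56; 25/56 + 31/56 = 1. Resulting codeword lengths (in the order the probabilities were given): (3, 3, 3, 2, 2, 3). L_avg = sum(p_i * l_i) = 9/56*3 + 3/28*3 + 1/8*3 + 15/56*2 + 27/112*2 + 11/112*3 = 279/112 = 2.4911

2.4911 bits


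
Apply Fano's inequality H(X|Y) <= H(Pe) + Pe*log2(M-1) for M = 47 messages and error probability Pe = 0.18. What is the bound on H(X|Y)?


H(Pe) = -Pe*log2(Pe) - (1-Pe)*log2(1-Pe) = -0.18*log2(0.18) - 0.82*log2(0.82) = 0.445308 + 0.234769 = 0.6801. Pe*log2(M-1) = 0.18*log2(46) = 0.994241. Bound = H(Pe) + Pe*log2(M-1) = 0.445308 + 0.234769 + 0.994241 = 1.6743

1.6743 bits


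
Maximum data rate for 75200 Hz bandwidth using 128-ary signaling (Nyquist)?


Rate = 2 * B * log2(M) = 2 * 75200 * 7.0 = 1052800.0

1052800.0 bps


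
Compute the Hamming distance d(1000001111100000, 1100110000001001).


Count differing positions: . ^ . . ^ ^ ^ ^ ^ ^ ^ . ^ . . ^ = 10 differences

10


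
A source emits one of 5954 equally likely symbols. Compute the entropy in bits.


H = log2(n) = log2(5954) = 12.5396

12.5396 bits


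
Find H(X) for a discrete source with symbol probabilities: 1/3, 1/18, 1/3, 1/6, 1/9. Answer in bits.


H = -sum(p_i * log2(p_i)). Terms: -(1/3)*log2(1/3) = 0.528321; -(1/18)*log2(1/18) = 0.231663; -(1/3)*log2(1/3) = 0.528321; -(1/6)*log2(1/6) = 0.430827; -(1/9)*log2(1/9) = 0.352214. H = 0.528321 + 0.231663 + 0.528321 + 0.430827 + 0.352214 = 2.0713

2.0713 bits


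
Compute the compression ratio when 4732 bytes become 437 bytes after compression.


Ratio = original / compressed = 4732 / 437 = 10.8284

10.8284


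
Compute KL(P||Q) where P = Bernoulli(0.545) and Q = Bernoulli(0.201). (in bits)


KL = p*log2(p/q) + (1-p)*log2((1-p)/(1-q)) = 0.545*log2(0.545/0.201) + 0.455*log2(0.455/0.799) = 0.4147

0.4147 bits


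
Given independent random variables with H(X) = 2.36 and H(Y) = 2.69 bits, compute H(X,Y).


For independent variables, H(X,Y) = H(X) + H(Y) = 2.36 + 2.69 = 5.05

5.05 bits


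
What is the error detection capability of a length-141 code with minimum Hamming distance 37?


Detection capability = d_min - 1 = 37 - 1 = 36

36 errors


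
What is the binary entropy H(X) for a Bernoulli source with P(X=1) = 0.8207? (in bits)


H = -p*log2(p) - (1-p)*log2(1-p). -0.8207*log2(0.8207) = 0.233960; -0.1793*log2(0.1793) = 0.444584. H = 0.233960 + 0.444584 = 0.6785

0.6785 bits


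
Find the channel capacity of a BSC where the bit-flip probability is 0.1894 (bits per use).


H(p) = -p*log2(p) - (1-p)*log2(1-p) = -0.1894*log2(0.1894) - 0.8106*log2(0.8106) = 0.454653 + 0.245561 = 0.7002. C = 1 - H(p) = 1 - 0.7002 = 0.2998

0.2998 bits


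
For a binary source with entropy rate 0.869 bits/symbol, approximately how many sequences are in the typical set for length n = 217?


log2|A_typical| = nH = 217 * 0.869 = 188.573, so |A_typical| ~ 2^188.573 = 5.836e+56

5.836e+56
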